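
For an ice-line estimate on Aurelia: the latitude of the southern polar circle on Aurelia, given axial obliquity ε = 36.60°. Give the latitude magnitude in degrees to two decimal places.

The polar circle is the lowest latitude that experiences at least one full rotation of continuous darkness at the northern-summer solstice; it lies at |ϕ| = 90° − ε = 90° − 36.60° = 53.40°.

53.40°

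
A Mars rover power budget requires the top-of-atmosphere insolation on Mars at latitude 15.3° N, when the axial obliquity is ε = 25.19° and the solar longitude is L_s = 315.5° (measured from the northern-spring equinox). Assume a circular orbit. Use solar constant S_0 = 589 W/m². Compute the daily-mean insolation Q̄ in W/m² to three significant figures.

Solar declination: sin δ = sin ε · sin L_s = sin 25.19° × sin 315.5° = -0.29832, so δ = -17.357°.
cos h₀ = −tan(+15.3°) tan(-17.357°) = 0.0855, h₀ = 1.4852 rad.
Bracket: h₀ sin ϕ sin δ + cos ϕ cos δ sin h₀ = 1.4852×0.26387×-0.29832 + 0.96456×0.95447×0.99634 = -0.116912 + 0.917274 = 0.800362.
Q̄ = (S_0/π) × [bracket] = (589/π) × 0.800362 = 150.1 W/m².

Q̄ ≈ 150 W/m²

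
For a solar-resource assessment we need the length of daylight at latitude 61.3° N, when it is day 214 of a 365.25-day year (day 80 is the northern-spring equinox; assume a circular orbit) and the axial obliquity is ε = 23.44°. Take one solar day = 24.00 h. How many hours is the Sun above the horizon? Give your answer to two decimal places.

Solar longitude: λ_s = 360° × (214 − 80)/365.25 = 132.074°.
sin δ = sin 23.44° × sin 132.074° = 0.29527, so δ = +17.174°.
cos H₀ = −tan φ · tan δ = −tan(+61.3°) × tan(+17.174°) = -0.5645, so H₀ = 2.1706 rad = 124.37°.
Daylight = 2H₀/(2π) × 24.00 h = (2.1706/π) × 24.00 = 16.58 h.

16.58 h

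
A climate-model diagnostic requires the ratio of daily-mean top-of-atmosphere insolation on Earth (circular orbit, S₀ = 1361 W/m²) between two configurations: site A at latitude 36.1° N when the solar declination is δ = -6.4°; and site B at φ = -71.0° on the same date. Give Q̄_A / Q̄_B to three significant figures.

— Configuration A (φ=+36.1°):
cos H₀ = −tan(+36.1°) tan(-6.400°) = 0.0818, H₀ = 1.4889 rad.
Bracket: H₀ sin φ sin δ + cos φ cos δ sin H₀ = 1.4889×0.58920×-0.11147 + 0.80799×0.99377×0.99665 = -0.097788 + 0.800266 = 0.702478.
Q̄ = (S₀/π) × [bracket] = (1361/π) × 0.702478 = 304.33 W/m².
— Configuration B (φ=-71.0°):
cos H₀ = −tan(-71.0°) tan(-6.400°) = -0.3258, H₀ = 1.9026 rad.
Bracket: H₀ sin φ sin δ + cos φ cos δ sin H₀ = 1.9026×-0.94552×-0.11147 + 0.32557×0.99377×0.94545 = 0.200529 + 0.305892 = 0.506421.
Q̄ = (S₀/π) × [bracket] = (1361/π) × 0.506421 = 219.39 W/m².
Ratio Q̄_A / Q̄_B = 304.33 / 219.39 = 1.387.

Q̄_A / Q̄_B ≈ 1.39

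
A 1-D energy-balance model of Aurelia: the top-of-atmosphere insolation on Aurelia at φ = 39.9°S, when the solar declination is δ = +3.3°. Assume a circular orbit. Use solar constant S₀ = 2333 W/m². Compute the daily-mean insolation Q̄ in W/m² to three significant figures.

cos H₀ = −tan(-39.9°) tan(+3.300°) = 0.0482, H₀ = 1.5226 rad.
Bracket: H₀ sin φ sin δ + cos φ cos δ sin H₀ = 1.5226×-0.64145×0.05756 + 0.76717×0.99834×0.99884 = -0.056217 + 0.765008 = 0.708791.
Q̄ = (S₀/π) × [bracket] = (2333/π) × 0.708791 = 526.4 W/m².

Q̄ ≈ 526 W/m²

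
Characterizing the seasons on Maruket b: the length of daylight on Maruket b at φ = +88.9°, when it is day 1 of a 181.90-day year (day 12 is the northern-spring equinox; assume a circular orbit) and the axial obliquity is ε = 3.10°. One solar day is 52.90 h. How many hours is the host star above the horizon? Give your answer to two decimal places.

Solar longitude: λ_s = 360° × (1 − 12)/181.90 = -21.770°, i.e. -21.770° + 360° = 338.230°.
sin δ = sin 3.10° × sin 338.230° = -0.02006, so δ = -1.149°.
cos H₀ = −tan φ · tan δ = 1.0448 ≥ 1, so the host star never rises (polar night) and H₀ = 0.
Daylight = 2H₀/(2π) × 52.90 h = (0.0000/π) × 52.90 = 0.00 h.

0.00 h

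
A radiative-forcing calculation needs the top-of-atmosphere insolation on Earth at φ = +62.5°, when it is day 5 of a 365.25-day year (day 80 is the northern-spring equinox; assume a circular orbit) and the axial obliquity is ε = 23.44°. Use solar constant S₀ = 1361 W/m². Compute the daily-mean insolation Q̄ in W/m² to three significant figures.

Solar longitude: λ_s = 360° × (5 − 80)/365.25 = -73.922°, i.e. -73.922° + 360° = 286.078°.
sin δ = sin 23.44° × sin 286.078° = -0.38223, so δ = -22.472°.
cos H₀ = −tan(+62.5°) tan(-22.472°) = 0.7946, H₀ = 0.6525 rad.
Bracket: H₀ sin φ sin δ + cos φ cos δ sin H₀ = 0.6525×0.88701×-0.38223 + 0.46175×0.92407×0.60715 = -0.221225 + 0.259064 = 0.037839.
Q̄ = (S₀/π) × [bracket] = (1361/π) × 0.037839 = 16.39 W/m².

Q̄ ≈ 16.4 W/m²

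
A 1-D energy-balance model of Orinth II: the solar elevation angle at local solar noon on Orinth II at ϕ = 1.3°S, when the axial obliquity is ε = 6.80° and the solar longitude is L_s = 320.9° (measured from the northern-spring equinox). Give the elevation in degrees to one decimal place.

Solar declination: sin δ = sin ε · sin L_s = sin 6.80° × sin 320.9° = -0.07467, so δ = -4.283°.
At local noon the hour angle is zero, so the zenith angle equals |ϕ − δ| = |-1.3° − (-4.283°)| = 2.983°.
Elevation = 90° − 2.983° = 87.0°.

87.0°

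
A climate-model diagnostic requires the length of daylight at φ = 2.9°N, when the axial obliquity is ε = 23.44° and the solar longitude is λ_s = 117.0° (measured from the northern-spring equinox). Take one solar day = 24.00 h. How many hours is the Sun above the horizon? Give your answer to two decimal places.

12.15 h

Solar declination: sin δ = sin ε · sin λ_s = sin 23.44° × sin 117.0° = 0.35443, so δ = +20.759°.
cos H₀ = −tan φ · tan δ = −tan(+2.9°) × tan(+20.759°) = -0.0192, so H₀ = 1.5900 rad = 91.10°.
Daylight = 2H₀/(2π) × 24.00 h = (1.5900/π) × 24.00 = 12.15 h.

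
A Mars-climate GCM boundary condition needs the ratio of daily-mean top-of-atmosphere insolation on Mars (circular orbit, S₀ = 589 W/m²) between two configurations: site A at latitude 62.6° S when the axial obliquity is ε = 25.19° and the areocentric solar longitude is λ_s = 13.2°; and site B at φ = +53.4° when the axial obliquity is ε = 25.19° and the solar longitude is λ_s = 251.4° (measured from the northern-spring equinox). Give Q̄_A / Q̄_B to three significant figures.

Q̄_A / Q̄_B ≈ 2.43

— Configuration A (φ=-62.6°):
sin δ = sin 25.19° × sin 13.2° = 0.09719, so δ = +5.577°.
cos H₀ = −tan(-62.6°) tan(+5.577°) = 0.1884, H₀ = 1.3813 rad.
Bracket: H₀ sin φ sin δ + cos φ cos δ sin H₀ = 1.3813×-0.88782×0.09719 + 0.46020×0.99527×0.98209 = -0.119189 + 0.449820 = 0.330631.
Q̄ = (S₀/π) × [bracket] = (589/π) × 0.330631 = 61.988 W/m².
— Configuration B (φ=+53.4°):
Solar declination: sin δ = sin ε · sin λ_s = sin 25.19° × sin 251.4° = -0.40339, so δ = -23.790°.
cos H₀ = −tan(+53.4°) tan(-23.790°) = 0.5936, H₀ = 0.9353 rad.
Bracket: H₀ sin φ sin δ + cos φ cos δ sin H₀ = 0.9353×0.80282×-0.40339 + 0.59622×0.91503×0.80476 = -0.302896 + 0.439044 = 0.136148.
Q̄ = (S₀/π) × [bracket] = (589/π) × 0.136148 = 25.526 W/m².
Ratio Q̄_A / Q̄_B = 61.988 / 25.526 = 2.428.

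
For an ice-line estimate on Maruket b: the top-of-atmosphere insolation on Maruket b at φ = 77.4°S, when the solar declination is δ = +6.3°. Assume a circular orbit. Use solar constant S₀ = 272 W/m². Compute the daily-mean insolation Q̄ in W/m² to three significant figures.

Q̄ ≈ 6.55 W/m²

cos H₀ = −tan(-77.4°) tan(+6.300°) = 0.4939, H₀ = 1.0542 rad.
Bracket: H₀ sin φ sin δ + cos φ cos δ sin H₀ = 1.0542×-0.97592×0.10973 + 0.21814×0.99396×0.86952 = -0.112892 + 0.188531 = 0.075639.
Q̄ = (S₀/π) × [bracket] = (272/π) × 0.075639 = 6.549 W/m².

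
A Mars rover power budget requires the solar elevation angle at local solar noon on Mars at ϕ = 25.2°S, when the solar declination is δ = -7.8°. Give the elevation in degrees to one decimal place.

72.6°

At local noon the hour angle is zero, so the zenith angle equals |ϕ − δ| = |-25.2° − (-7.800°)| = 17.400°.
Elevation = 90° − 17.400° = 72.6°.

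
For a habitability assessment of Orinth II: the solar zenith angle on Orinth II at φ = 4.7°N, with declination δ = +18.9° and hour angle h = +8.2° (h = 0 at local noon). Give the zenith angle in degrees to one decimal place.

cos θ_z = sin φ sin δ + cos φ cos δ cos h = 0.026541 + 0.933264 = 0.959805.
θ_z = arccos(0.959805) = 16.3°.

θ_z = 16.3°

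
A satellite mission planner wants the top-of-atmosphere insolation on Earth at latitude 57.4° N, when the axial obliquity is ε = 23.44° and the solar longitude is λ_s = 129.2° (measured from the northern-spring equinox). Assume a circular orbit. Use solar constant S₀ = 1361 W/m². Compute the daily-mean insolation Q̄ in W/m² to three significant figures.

Solar declination: sin δ = sin ε · sin λ_s = sin 23.44° × sin 129.2° = 0.30826, so δ = +17.955°.
cos H₀ = −tan(+57.4°) tan(+17.955°) = -0.5067, H₀ = 2.1021 rad.
Bracket: H₀ sin φ sin δ + cos φ cos δ sin H₀ = 2.1021×0.84245×0.30826 + 0.53877×0.95130×0.86213 = 0.545902 + 0.441869 = 0.987771.
Q̄ = (S₀/π) × [bracket] = (1361/π) × 0.987771 = 427.9 W/m².

Q̄ ≈ 428 W/m²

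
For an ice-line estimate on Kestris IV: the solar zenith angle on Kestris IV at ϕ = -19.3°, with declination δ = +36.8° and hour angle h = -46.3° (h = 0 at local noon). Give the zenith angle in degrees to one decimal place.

θ_z = 71.1°

cos θ_z = sin ϕ sin δ + cos ϕ cos δ cos h = -0.197986 + 0.522121 = 0.324135.
θ_z = arccos(0.324135) = 71.1°.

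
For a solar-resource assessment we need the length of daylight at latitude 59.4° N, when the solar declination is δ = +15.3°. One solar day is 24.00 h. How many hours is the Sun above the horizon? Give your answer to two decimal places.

15.67 h

cos H₀ = −tan φ · tan δ = −tan(+59.4°) × tan(+15.300°) = -0.4626, so H₀ = 2.0517 rad = 117.55°.
Daylight = 2H₀/(2π) × 24.00 h = (2.0517/π) × 24.00 = 15.67 h.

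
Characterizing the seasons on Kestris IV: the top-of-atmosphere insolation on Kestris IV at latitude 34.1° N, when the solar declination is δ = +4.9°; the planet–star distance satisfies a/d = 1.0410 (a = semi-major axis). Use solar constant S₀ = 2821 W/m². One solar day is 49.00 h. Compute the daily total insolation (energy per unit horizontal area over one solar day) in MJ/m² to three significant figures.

155 MJ/m²

cos H₀ = −tan(+34.1°) tan(+4.900°) = -0.0580, H₀ = 1.6289 rad.
Bracket: H₀ sin φ sin δ + cos φ cos δ sin H₀ = 1.6289×0.56064×0.08542 + 0.82806×0.99635×0.99831 = 0.078008 + 0.823643 = 0.901651.
Inverse-square distance factor (a/d)² = 1.0410² = 1.083681.
Q̄ = (S₀/π) × 1.083681 × [bracket] = (2821/π) × 1.083681 × 0.901651 = 877.39 W/m².
Daily total = Q̄ × 49.00 h × 3600 s/h = 877.39 × 49.00 × 3600 / 10⁶ = 154.8 MJ/m².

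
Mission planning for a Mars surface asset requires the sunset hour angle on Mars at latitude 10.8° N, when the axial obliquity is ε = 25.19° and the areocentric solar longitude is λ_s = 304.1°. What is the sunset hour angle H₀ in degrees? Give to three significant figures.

H₀ = 85.9°

sin δ = sin 25.19° × sin 304.1° = -0.35244, so δ = -20.637°.
cos H₀ = −tan φ · tan δ = −tan(+10.8°) × tan(-20.637°) = 0.0718, so H₀ = 1.4989 rad = 85.88°.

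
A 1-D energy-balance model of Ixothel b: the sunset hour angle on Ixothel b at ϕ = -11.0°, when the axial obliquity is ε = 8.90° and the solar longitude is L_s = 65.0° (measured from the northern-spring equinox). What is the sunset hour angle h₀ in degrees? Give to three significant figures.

h₀ = 88.4°

Solar declination: sin δ = sin ε · sin L_s = sin 8.90° × sin 65.0° = 0.14022, so δ = +8.060°.
cos h₀ = −tan ϕ · tan δ = −tan(-11.0°) × tan(+8.060°) = 0.0275, so h₀ = 1.5433 rad = 88.42°.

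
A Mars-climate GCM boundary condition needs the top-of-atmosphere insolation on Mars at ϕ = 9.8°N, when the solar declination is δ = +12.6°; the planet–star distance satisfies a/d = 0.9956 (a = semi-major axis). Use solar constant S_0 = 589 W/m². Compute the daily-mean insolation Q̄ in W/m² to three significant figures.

cos h₀ = −tan(+9.8°) tan(+12.600°) = -0.0386, h₀ = 1.6094 rad.
Bracket: h₀ sin ϕ sin δ + cos ϕ cos δ sin h₀ = 1.6094×0.17021×0.21814 + 0.98541×0.97592×0.99925 = 0.059756 + 0.960960 = 1.020716.
Inverse-square distance factor (a/d)² = 0.9956² = 0.991219.
Q̄ = (S_0/π) × 0.991219 × [bracket] = (589/π) × 0.991219 × 1.020716 = 189.7 W/m².

Q̄ ≈ 190 W/m²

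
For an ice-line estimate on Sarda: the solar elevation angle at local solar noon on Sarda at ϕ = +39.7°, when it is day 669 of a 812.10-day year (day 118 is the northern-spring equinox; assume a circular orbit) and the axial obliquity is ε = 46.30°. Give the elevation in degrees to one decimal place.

9.7°

Solar longitude: L_s = 360° × (669 − 118)/812.10 = 244.256°.
sin δ = sin 46.30° × sin 244.256° = -0.65121, so δ = -40.633°.
At local noon the hour angle is zero, so the zenith angle equals |ϕ − δ| = |+39.7° − (-40.633°)| = 80.333°.
Elevation = 90° − 80.333° = 9.7°.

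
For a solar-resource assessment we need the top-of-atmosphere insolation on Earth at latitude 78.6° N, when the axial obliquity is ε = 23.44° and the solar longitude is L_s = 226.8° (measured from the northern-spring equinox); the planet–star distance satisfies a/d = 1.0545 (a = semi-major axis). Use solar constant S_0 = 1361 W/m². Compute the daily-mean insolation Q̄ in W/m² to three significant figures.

Q̄ ≈ 0.00 W/m²

Solar declination: sin δ = sin ε · sin L_s = sin 23.44° × sin 226.8° = -0.28998, so δ = -16.856°.
cos h₀ = −tan(+78.6°) tan(-16.856°) = 1.5027 ≥ 1 ⇒ polar night, h₀ = 0 and Q̄ = 0.
Inverse-square distance factor (a/d)² = 1.0545² = 1.111970.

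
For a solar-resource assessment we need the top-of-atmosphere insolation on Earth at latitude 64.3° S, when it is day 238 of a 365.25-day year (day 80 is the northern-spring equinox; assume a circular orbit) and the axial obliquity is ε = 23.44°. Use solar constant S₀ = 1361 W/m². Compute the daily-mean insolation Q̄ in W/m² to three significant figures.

Q̄ ≈ 96.2 W/m²

Solar longitude: λ_s = 360° × (238 − 80)/365.25 = 155.729°.
sin δ = sin 23.44° × sin 155.729° = 0.16351, so δ = +9.411°.
cos H₀ = −tan(-64.3°) tan(+9.411°) = 0.3444, H₀ = 1.2192 rad.
Bracket: H₀ sin φ sin δ + cos φ cos δ sin H₀ = 1.2192×-0.90108×0.16351 + 0.43366×0.98654×0.93883 = -0.179632 + 0.401653 = 0.222021.
Q̄ = (S₀/π) × [bracket] = (1361/π) × 0.222021 = 96.18 W/m².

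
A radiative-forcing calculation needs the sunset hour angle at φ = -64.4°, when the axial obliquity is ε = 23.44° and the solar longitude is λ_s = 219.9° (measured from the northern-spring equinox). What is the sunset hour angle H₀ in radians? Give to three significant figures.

Solar declination: sin δ = sin ε · sin λ_s = sin 23.44° × sin 219.9° = -0.25516, so δ = -14.783°.
cos H₀ = −tan φ · tan δ = −tan(-64.4°) × tan(-14.783°) = -0.5508, so H₀ = 2.1541 rad = 123.42°.

H₀ = 2.15 rad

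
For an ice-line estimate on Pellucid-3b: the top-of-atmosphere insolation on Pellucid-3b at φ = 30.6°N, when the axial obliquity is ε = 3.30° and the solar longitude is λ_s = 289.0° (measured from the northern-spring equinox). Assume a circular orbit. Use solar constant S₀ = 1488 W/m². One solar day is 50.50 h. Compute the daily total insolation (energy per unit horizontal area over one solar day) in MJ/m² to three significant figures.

Solar declination: sin δ = sin ε · sin λ_s = sin 3.30° × sin 289.0° = -0.05443, so δ = -3.120°.
cos H₀ = −tan(+30.6°) tan(-3.120°) = 0.0322, H₀ = 1.5386 rad.
Bracket: H₀ sin φ sin δ + cos φ cos δ sin H₀ = 1.5386×0.50904×-0.05443 + 0.86074×0.99852×0.99948 = -0.042630 + 0.859019 = 0.816389.
Q̄ = (S₀/π) × [bracket] = (1488/π) × 0.816389 = 386.68 W/m².
Daily total = Q̄ × 50.50 h × 3600 s/h = 386.68 × 50.50 × 3600 / 10⁶ = 70.30 MJ/m².

70.3 MJ/m²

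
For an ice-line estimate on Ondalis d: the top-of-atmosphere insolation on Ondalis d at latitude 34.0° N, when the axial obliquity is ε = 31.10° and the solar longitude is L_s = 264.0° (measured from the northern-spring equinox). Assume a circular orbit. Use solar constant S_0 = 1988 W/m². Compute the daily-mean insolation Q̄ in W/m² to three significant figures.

Solar declination: sin δ = sin ε · sin L_s = sin 31.10° × sin 264.0° = -0.51370, so δ = -30.911°.
cos h₀ = −tan(+34.0°) tan(-30.911°) = 0.4039, h₀ = 1.1551 rad.
Bracket: h₀ sin ϕ sin δ + cos ϕ cos δ sin h₀ = 1.1551×0.55919×-0.51370 + 0.82904×0.85797×0.91482 = -0.331809 + 0.650704 = 0.318895.
Q̄ = (S_0/π) × [bracket] = (1988/π) × 0.318895 = 201.8 W/m².

Q̄ ≈ 202 W/m²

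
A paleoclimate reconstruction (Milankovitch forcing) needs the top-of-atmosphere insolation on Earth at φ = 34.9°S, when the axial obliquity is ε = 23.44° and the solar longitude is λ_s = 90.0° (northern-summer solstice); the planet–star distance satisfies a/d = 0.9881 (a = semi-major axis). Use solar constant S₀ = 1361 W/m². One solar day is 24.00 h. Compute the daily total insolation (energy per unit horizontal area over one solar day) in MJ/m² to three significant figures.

15.7 MJ/m²

Solar declination: sin δ = sin ε · sin λ_s = sin 23.44° × sin 90.0° = 0.39779, so δ = +23.440°.
cos H₀ = −tan(-34.9°) tan(+23.440°) = 0.3025, H₀ = 1.2635 rad.
Bracket: H₀ sin φ sin δ + cos φ cos δ sin H₀ = 1.2635×-0.57215×0.39779 + 0.82015×0.91748×0.95316 = -0.287567 + 0.717225 = 0.429658.
Inverse-square distance factor (a/d)² = 0.9881² = 0.976342.
Q̄ = (S₀/π) × 0.976342 × [bracket] = (1361/π) × 0.976342 × 0.429658 = 181.73 W/m².
Daily total = Q̄ × 24.00 h × 3600 s/h = 181.73 × 24.00 × 3600 / 10⁶ = 15.70 MJ/m².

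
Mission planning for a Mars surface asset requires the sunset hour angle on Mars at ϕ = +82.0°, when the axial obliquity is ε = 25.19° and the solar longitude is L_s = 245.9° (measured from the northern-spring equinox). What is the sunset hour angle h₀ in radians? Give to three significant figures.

h₀ = 0.00 rad

Solar declination: sin δ = sin ε · sin L_s = sin 25.19° × sin 245.9° = -0.38852, so δ = -22.863°.
cos h₀ = −tan ϕ · tan δ = 3.0002 ≥ 1, so the Sun never rises (polar night) and h₀ = 0.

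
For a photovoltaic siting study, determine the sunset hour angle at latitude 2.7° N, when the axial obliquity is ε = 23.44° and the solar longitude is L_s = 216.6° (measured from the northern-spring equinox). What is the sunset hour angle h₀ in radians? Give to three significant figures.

Solar declination: sin δ = sin ε · sin L_s = sin 23.44° × sin 216.6° = -0.23717, so δ = -13.720°.
cos h₀ = −tan ϕ · tan δ = −tan(+2.7°) × tan(-13.720°) = 0.0115, so h₀ = 1.5593 rad = 89.34°.

h₀ = 1.56 rad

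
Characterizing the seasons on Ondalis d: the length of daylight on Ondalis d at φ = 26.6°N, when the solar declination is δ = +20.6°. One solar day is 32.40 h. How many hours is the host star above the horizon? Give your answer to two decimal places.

18.15 h

cos H₀ = −tan φ · tan δ = −tan(+26.6°) × tan(+20.600°) = -0.1882, so H₀ = 1.7602 rad = 100.85°.
Daylight = 2H₀/(2π) × 32.40 h = (1.7602/π) × 32.40 = 18.15 h.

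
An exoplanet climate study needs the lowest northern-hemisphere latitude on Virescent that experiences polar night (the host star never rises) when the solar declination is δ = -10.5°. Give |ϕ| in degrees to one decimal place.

|ϕ| = 79.5°

Polar night requires cos h₀ = −tan ϕ tan δ ≥ 1, i.e. tan ϕ tan δ ≤ −1.
The boundary is |tan ϕ| · |tan δ| = 1, so |ϕ| = 90° − |δ| = 90° − 10.5° = 79.5° in the northern hemisphere.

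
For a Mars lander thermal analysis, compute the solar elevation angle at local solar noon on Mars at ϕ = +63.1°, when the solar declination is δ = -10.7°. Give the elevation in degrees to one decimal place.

16.2°

At local noon the hour angle is zero, so the zenith angle equals |ϕ − δ| = |+63.1° − (-10.700°)| = 73.800°.
Elevation = 90° − 73.800° = 16.2°.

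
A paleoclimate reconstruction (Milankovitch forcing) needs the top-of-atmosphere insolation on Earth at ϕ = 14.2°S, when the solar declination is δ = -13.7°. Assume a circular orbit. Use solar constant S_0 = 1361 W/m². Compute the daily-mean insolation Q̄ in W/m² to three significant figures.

Q̄ ≈ 448 W/m²

cos h₀ = −tan(-14.2°) tan(-13.700°) = -0.0617, h₀ = 1.6325 rad.
Bracket: h₀ sin ϕ sin δ + cos ϕ cos δ sin h₀ = 1.6325×-0.24531×-0.23684 + 0.96945×0.97155×0.99810 = 0.094847 + 0.940080 = 1.034927.
Q̄ = (S_0/π) × [bracket] = (1361/π) × 1.034927 = 448.4 W/m².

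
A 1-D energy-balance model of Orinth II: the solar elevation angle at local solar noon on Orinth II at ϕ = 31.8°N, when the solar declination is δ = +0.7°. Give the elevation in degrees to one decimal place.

58.9°

At local noon the hour angle is zero, so the zenith angle equals |ϕ − δ| = |+31.8° − (+0.700°)| = 31.100°.
Elevation = 90° − 31.100° = 58.9°.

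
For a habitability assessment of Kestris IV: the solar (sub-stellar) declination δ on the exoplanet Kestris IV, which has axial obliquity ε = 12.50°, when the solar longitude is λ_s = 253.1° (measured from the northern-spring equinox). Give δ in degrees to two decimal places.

sin δ = sin ε · sin λ_s = sin 12.50° × sin 253.1° = -0.207092.
δ = arcsin(-0.207092) = -11.95°.

δ = -11.95°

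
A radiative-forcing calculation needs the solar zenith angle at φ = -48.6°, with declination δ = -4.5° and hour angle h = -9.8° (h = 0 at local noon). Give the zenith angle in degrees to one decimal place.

cos θ_z = sin φ sin δ + cos φ cos δ cos h = 0.058853 + 0.649653 = 0.708506.
θ_z = arccos(0.708506) = 44.9°.

θ_z = 44.9°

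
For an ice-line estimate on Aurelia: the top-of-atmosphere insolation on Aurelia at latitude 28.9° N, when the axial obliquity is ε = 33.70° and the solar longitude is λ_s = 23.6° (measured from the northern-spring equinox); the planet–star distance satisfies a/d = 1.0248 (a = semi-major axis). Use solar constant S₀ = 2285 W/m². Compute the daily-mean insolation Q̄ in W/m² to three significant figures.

Q̄ ≈ 786 W/m²

Solar declination: sin δ = sin ε · sin λ_s = sin 33.70° × sin 23.6° = 0.22213, so δ = +12.834°.
cos H₀ = −tan(+28.9°) tan(+12.834°) = -0.1258, H₀ = 1.6969 rad.
Bracket: H₀ sin φ sin δ + cos φ cos δ sin H₀ = 1.6969×0.48328×0.22213 + 0.87546×0.97502×0.99206 = 0.182164 + 0.846813 = 1.028977.
Inverse-square distance factor (a/d)² = 1.0248² = 1.050215.
Q̄ = (S₀/π) × 1.050215 × [bracket] = (2285/π) × 1.050215 × 1.028977 = 786.0 W/m².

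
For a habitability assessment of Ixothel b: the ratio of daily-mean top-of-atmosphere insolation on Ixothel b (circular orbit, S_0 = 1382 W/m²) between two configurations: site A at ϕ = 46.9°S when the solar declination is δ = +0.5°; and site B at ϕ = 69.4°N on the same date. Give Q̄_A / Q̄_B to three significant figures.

— Configuration A (ϕ=-46.9°):
cos h₀ = −tan(-46.9°) tan(+0.500°) = 0.0093, h₀ = 1.5615 rad.
Bracket: h₀ sin ϕ sin δ + cos ϕ cos δ sin h₀ = 1.5615×-0.73016×0.00873 + 0.68327×0.99996×0.99996 = -0.009953 + 0.683215 = 0.673262.
Q̄ = (S_0/π) × [bracket] = (1382/π) × 0.673262 = 296.17 W/m².
— Configuration B (ϕ=+69.4°):
cos h₀ = −tan(+69.4°) tan(+0.500°) = -0.0232, h₀ = 1.5940 rad.
Bracket: h₀ sin ϕ sin δ + cos ϕ cos δ sin h₀ = 1.5940×0.93606×0.00873 + 0.35184×0.99996×0.99973 = 0.013026 + 0.351731 = 0.364757.
Q̄ = (S_0/π) × [bracket] = (1382/π) × 0.364757 = 160.46 W/m².
Ratio Q̄_A / Q̄_B = 296.17 / 160.46 = 1.846.

Q̄_A / Q̄_B ≈ 1.85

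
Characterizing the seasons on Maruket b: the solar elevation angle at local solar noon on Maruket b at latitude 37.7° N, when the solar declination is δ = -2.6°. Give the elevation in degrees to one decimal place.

At local noon the hour angle is zero, so the zenith angle equals |φ − δ| = |+37.7° − (-2.600°)| = 40.300°.
Elevation = 90° − 40.300° = 49.7°.

49.7°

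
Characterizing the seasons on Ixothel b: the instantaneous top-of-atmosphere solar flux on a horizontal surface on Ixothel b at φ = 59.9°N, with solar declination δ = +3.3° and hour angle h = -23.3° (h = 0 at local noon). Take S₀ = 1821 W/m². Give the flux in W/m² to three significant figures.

928 W/m²

cos θ_z = sin φ sin δ + cos φ cos δ cos h = 0.049802 + 0.459847 = 0.509649.
Flux = S₀ · cos θ_z = 1821 × 0.509649 = 928.1 W/m².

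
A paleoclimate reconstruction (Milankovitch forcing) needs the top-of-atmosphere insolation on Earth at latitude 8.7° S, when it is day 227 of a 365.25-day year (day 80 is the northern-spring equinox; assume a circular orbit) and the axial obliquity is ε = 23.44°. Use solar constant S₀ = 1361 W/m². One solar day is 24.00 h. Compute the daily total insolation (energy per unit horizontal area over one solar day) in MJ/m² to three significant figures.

Solar longitude: λ_s = 360° × (227 − 80)/365.25 = 144.887°.
sin δ = sin 23.44° × sin 144.887° = 0.22880, so δ = +13.227°.
cos H₀ = −tan(-8.7°) tan(+13.227°) = 0.0360, H₀ = 1.5348 rad.
Bracket: H₀ sin φ sin δ + cos φ cos δ sin H₀ = 1.5348×-0.15126×0.22880 + 0.98849×0.97347×0.99935 = -0.053117 + 0.961640 = 0.908523.
Q̄ = (S₀/π) × [bracket] = (1361/π) × 0.908523 = 393.59 W/m².
Daily total = Q̄ × 24.00 h × 3600 s/h = 393.59 × 24.00 × 3600 / 10⁶ = 34.01 MJ/m².

34.0 MJ/m²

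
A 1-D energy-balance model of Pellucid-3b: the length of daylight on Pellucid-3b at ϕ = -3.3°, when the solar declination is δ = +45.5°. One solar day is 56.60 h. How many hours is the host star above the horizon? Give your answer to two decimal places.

27.24 h

cos h₀ = −tan ϕ · tan δ = −tan(-3.3°) × tan(+45.500°) = 0.0587, so h₀ = 1.5121 rad = 86.64°.
Daylight = 2h₀/(2π) × 56.60 h = (1.5121/π) × 56.60 = 27.24 h.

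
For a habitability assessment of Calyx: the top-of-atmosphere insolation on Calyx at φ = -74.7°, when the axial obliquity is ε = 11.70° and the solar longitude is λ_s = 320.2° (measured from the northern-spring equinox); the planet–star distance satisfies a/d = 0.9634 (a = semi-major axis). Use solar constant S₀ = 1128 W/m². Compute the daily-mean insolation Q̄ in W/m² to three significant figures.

Q̄ ≈ 163 W/m²

Solar declination: sin δ = sin ε · sin λ_s = sin 11.70° × sin 320.2° = -0.12981, so δ = -7.458°.
cos H₀ = −tan(-74.7°) tan(-7.458°) = -0.4785, H₀ = 2.0698 rad.
Bracket: H₀ sin φ sin δ + cos φ cos δ sin H₀ = 2.0698×-0.96456×-0.12981 + 0.26387×0.99154×0.87807 = 0.259159 + 0.229736 = 0.488895.
Inverse-square distance factor (a/d)² = 0.9634² = 0.928140.
Q̄ = (S₀/π) × 0.928140 × [bracket] = (1128/π) × 0.928140 × 0.488895 = 162.9 W/m².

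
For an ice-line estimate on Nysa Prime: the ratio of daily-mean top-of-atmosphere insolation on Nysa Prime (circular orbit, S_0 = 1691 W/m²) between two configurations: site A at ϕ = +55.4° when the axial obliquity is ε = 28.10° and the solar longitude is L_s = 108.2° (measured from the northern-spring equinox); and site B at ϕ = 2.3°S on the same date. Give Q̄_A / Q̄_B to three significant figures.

Q̄_A / Q̄_B ≈ 1.42

— Configuration A (ϕ=+55.4°):
Solar declination: sin δ = sin ε · sin L_s = sin 28.10° × sin 108.2° = 0.44745, so δ = +26.580°.
cos h₀ = −tan(+55.4°) tan(+26.580°) = -0.7253, h₀ = 2.3822 rad.
Bracket: h₀ sin ϕ sin δ + cos ϕ cos δ sin h₀ = 2.3822×0.82314×0.44745 + 0.56784×0.89431×0.68847 = 0.877398 + 0.349622 = 1.227020.
Q̄ = (S_0/π) × [bracket] = (1691/π) × 1.227020 = 660.46 W/m².
— Configuration B (ϕ=-2.3°):
cos h₀ = −tan(-2.3°) tan(+26.580°) = 0.0201, h₀ = 1.5507 rad.
Bracket: h₀ sin ϕ sin δ + cos ϕ cos δ sin h₀ = 1.5507×-0.04013×0.44745 + 0.99919×0.89431×0.99980 = -0.027845 + 0.893407 = 0.865562.
Q̄ = (S_0/π) × [bracket] = (1691/π) × 0.865562 = 465.90 W/m².
Ratio Q̄_A / Q̄_B = 660.46 / 465.90 = 1.418.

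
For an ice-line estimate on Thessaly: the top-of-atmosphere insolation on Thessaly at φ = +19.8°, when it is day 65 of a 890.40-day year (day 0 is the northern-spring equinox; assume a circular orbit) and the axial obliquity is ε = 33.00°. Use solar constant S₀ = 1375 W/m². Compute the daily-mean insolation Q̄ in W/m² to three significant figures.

Q̄ ≈ 457 W/m²

Solar longitude: λ_s = 360° × (65 − 0)/890.40 = 26.280°.
sin δ = sin 33.00° × sin 26.280° = 0.24115, so δ = +13.954°.
cos H₀ = −tan(+19.8°) tan(+13.954°) = -0.0895, H₀ = 1.6604 rad.
Bracket: H₀ sin φ sin δ + cos φ cos δ sin H₀ = 1.6604×0.33874×0.24115 + 0.94088×0.97049×0.99599 = 0.135633 + 0.909453 = 1.045086.
Q̄ = (S₀/π) × [bracket] = (1375/π) × 1.045086 = 457.4 W/m².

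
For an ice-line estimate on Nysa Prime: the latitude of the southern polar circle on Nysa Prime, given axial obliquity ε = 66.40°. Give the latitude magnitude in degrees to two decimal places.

The polar circle is the lowest latitude that experiences at least one full rotation of continuous darkness at the northern-summer solstice; it lies at |φ| = 90° − ε = 90° − 66.40° = 23.60°.

23.60°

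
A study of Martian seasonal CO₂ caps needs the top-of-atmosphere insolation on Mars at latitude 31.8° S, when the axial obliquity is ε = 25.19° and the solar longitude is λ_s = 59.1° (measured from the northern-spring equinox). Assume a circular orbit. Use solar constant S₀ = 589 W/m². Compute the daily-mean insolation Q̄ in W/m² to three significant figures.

Solar declination: sin δ = sin ε · sin λ_s = sin 25.19° × sin 59.1° = 0.36521, so δ = +21.421°.
cos H₀ = −tan(-31.8°) tan(+21.421°) = 0.2432, H₀ = 1.3251 rad.
Bracket: H₀ sin φ sin δ + cos φ cos δ sin H₀ = 1.3251×-0.52696×0.36521 + 0.84989×0.93092×0.96997 = -0.255017 + 0.767420 = 0.512403.
Q̄ = (S₀/π) × [bracket] = (589/π) × 0.512403 = 96.07 W/m².

Q̄ ≈ 96.1 W/m²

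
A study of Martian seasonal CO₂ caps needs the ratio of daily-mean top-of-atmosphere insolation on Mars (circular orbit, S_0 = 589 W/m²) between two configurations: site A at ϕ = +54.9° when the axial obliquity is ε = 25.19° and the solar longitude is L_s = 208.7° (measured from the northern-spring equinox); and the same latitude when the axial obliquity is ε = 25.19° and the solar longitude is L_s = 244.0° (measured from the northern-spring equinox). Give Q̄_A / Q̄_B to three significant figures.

— Configuration A (ϕ=+54.9°):
Solar declination: sin δ = sin ε · sin L_s = sin 25.19° × sin 208.7° = -0.20439, so δ = -11.794°.
cos h₀ = −tan(+54.9°) tan(-11.794°) = 0.2971, h₀ = 1.2691 rad.
Bracket: h₀ sin ϕ sin δ + cos ϕ cos δ sin h₀ = 1.2691×0.81815×-0.20439 + 0.57501×0.97889×0.95485 = -0.212221 + 0.537458 = 0.325237.
Q̄ = (S_0/π) × [bracket] = (589/π) × 0.325237 = 60.977 W/m².
— Configuration B (ϕ=+54.9°):
Solar declination: sin δ = sin ε · sin L_s = sin 25.19° × sin 244.0° = -0.38255, so δ = -22.491°.
cos h₀ = −tan(+54.9°) tan(-22.491°) = 0.5891, h₀ = 0.9408 rad.
Bracket: h₀ sin ϕ sin δ + cos ϕ cos δ sin h₀ = 0.9408×0.81815×-0.38255 + 0.57501×0.92394×0.80805 = -0.294455 + 0.429297 = 0.134842.
Q̄ = (S_0/π) × [bracket] = (589/π) × 0.134842 = 25.281 W/m².
Ratio Q̄_A / Q̄_B = 60.977 / 25.281 = 2.412.

Q̄_A / Q̄_B ≈ 2.41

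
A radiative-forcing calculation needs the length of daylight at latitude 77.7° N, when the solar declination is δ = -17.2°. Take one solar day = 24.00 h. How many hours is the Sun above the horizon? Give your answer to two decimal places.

cos H₀ = −tan φ · tan δ = 1.4197 ≥ 1, so the Sun never rises (polar night) and H₀ = 0.
Daylight = 2H₀/(2π) × 24.00 h = (0.0000/π) × 24.00 = 0.00 h.

0.00 h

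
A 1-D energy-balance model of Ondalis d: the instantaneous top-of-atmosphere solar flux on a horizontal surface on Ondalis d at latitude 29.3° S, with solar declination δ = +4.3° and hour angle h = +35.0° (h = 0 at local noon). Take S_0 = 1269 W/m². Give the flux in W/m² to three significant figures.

857 W/m²

cos θ_z = sin ϕ sin δ + cos ϕ cos δ cos h = -0.036693 + 0.712347 = 0.675654.
Flux = S_0 · cos θ_z = 1269 × 0.675654 = 857.4 W/m².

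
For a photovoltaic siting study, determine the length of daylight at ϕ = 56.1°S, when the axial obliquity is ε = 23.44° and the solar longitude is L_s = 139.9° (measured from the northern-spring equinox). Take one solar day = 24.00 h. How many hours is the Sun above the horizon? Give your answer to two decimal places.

Solar declination: sin δ = sin ε · sin L_s = sin 23.44° × sin 139.9° = 0.25622, so δ = +14.846°.
cos h₀ = −tan ϕ · tan δ = −tan(-56.1°) × tan(+14.846°) = 0.3945, so h₀ = 1.1653 rad = 66.77°.
Daylight = 2h₀/(2π) × 24.00 h = (1.1653/π) × 24.00 = 8.90 h.

8.90 h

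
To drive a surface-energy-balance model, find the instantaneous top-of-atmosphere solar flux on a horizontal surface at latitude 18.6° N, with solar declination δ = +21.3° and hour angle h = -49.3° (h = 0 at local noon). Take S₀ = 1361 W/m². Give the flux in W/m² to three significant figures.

cos θ_z = sin φ sin δ + cos φ cos δ cos h = 0.115862 + 0.575821 = 0.691683.
Flux = S₀ · cos θ_z = 1361 × 0.691683 = 941.4 W/m².

941 W/m²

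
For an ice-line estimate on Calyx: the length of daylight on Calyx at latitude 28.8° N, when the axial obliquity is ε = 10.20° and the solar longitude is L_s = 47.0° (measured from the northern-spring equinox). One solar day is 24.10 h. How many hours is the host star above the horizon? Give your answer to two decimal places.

Solar declination: sin δ = sin ε · sin L_s = sin 10.20° × sin 47.0° = 0.12951, so δ = +7.441°.
cos h₀ = −tan ϕ · tan δ = −tan(+28.8°) × tan(+7.441°) = -0.0718, so h₀ = 1.6427 rad = 94.12°.
Daylight = 2h₀/(2π) × 24.10 h = (1.6427/π) × 24.10 = 12.60 h.

12.60 h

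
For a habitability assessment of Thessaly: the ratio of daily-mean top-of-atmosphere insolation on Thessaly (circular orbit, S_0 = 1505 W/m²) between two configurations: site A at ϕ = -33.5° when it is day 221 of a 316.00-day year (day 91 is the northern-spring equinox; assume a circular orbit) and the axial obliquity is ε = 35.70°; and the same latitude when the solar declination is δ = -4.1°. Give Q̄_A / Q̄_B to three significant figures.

Q̄_A / Q̄_B ≈ 0.608

— Configuration A (ϕ=-33.5°):
Solar longitude: L_s = 360° × (221 − 91)/316.00 = 148.101°.
sin δ = sin 35.70° × sin 148.101° = 0.30835, so δ = +17.960°.
cos h₀ = −tan(-33.5°) tan(+17.960°) = 0.2146, h₀ = 1.3546 rad.
Bracket: h₀ sin ϕ sin δ + cos ϕ cos δ sin h₀ = 1.3546×-0.55194×0.30835 + 0.83389×0.95127×0.97671 = -0.230540 + 0.774780 = 0.544240.
Q̄ = (S_0/π) × [bracket] = (1505/π) × 0.544240 = 260.72 W/m².
— Configuration B (ϕ=-33.5°):
cos h₀ = −tan(-33.5°) tan(-4.100°) = -0.0474, h₀ = 1.6183 rad.
Bracket: h₀ sin ϕ sin δ + cos ϕ cos δ sin h₀ = 1.6183×-0.55194×-0.07150 + 0.83389×0.99744×0.99887 = 0.063864 + 0.830815 = 0.894679.
Q̄ = (S_0/π) × [bracket] = (1505/π) × 0.894679 = 428.60 W/m².
Ratio Q̄_A / Q̄_B = 260.72 / 428.60 = 0.6083.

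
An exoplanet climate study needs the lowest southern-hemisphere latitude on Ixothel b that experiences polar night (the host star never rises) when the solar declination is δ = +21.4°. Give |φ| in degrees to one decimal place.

Polar night requires cos H₀ = −tan φ tan δ ≥ 1, i.e. tan φ tan δ ≤ −1.
The boundary is |tan φ| · |tan δ| = 1, so |φ| = 90° − |δ| = 90° − 21.4° = 68.6° in the southern hemisphere.

|φ| = 68.6°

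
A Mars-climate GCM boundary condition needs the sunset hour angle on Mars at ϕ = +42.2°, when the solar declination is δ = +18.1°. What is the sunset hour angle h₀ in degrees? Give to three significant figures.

h₀ = 107°

cos h₀ = −tan ϕ · tan δ = −tan(+42.2°) × tan(+18.100°) = -0.2964, so h₀ = 1.8717 rad = 107.24°.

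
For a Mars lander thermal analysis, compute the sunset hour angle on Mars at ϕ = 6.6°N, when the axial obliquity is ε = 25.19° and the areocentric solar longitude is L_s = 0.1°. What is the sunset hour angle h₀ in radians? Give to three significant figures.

sin δ = sin 25.19° × sin 0.1° = 0.00074, so δ = +0.043°.
cos h₀ = −tan ϕ · tan δ = −tan(+6.6°) × tan(+0.043°) = -0.0001, so h₀ = 1.5709 rad = 90.00°.

h₀ = 1.57 rad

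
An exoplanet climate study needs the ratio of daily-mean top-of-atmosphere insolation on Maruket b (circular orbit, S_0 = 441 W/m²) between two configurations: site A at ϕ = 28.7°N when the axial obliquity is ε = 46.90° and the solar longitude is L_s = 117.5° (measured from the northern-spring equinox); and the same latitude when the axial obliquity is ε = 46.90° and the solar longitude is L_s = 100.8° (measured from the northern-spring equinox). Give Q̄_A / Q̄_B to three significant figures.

— Configuration A (ϕ=+28.7°):
Solar declination: sin δ = sin ε · sin L_s = sin 46.90° × sin 117.5° = 0.64766, so δ = +40.366°.
cos h₀ = −tan(+28.7°) tan(+40.366°) = -0.4654, h₀ = 2.0549 rad.
Bracket: h₀ sin ϕ sin δ + cos ϕ cos δ sin h₀ = 2.0549×0.48022×0.64766 + 0.87715×0.76193×0.88511 = 0.639114 + 0.591543 = 1.230657.
Q̄ = (S_0/π) × [bracket] = (441/π) × 1.230657 = 172.75 W/m².
— Configuration B (ϕ=+28.7°):
Solar declination: sin δ = sin ε · sin L_s = sin 46.90° × sin 100.8° = 0.71723, so δ = +45.826°.
cos h₀ = −tan(+28.7°) tan(+45.826°) = -0.5635, h₀ = 2.1694 rad.
Bracket: h₀ sin ϕ sin δ + cos ϕ cos δ sin h₀ = 2.1694×0.48022×0.71723 + 0.87715×0.69684×0.82611 = 0.747203 + 0.504946 = 1.252149.
Q̄ = (S_0/π) × [bracket] = (441/π) × 1.252149 = 175.77 W/m².
Ratio Q̄_A / Q̄_B = 172.75 / 175.77 = 0.9828.

Q̄_A / Q̄_B ≈ 0.983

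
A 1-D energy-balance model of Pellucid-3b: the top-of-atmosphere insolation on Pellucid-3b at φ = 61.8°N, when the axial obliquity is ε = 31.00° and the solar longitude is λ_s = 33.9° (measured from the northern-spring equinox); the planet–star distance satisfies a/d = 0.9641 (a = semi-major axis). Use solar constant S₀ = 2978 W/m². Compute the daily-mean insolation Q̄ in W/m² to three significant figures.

Solar declination: sin δ = sin ε · sin λ_s = sin 31.00° × sin 33.9° = 0.28726, so δ = +16.694°.
cos H₀ = −tan(+61.8°) tan(+16.694°) = -0.5593, H₀ = 2.1644 rad.
Bracket: H₀ sin φ sin δ + cos φ cos δ sin H₀ = 2.1644×0.88130×0.28726 + 0.47255×0.95785×0.82896 = 0.547944 + 0.375214 = 0.923158.
Inverse-square distance factor (a/d)² = 0.9641² = 0.929489.
Q̄ = (S₀/π) × 0.929489 × [bracket] = (2978/π) × 0.929489 × 0.923158 = 813.4 W/m².

Q̄ ≈ 813 W/m²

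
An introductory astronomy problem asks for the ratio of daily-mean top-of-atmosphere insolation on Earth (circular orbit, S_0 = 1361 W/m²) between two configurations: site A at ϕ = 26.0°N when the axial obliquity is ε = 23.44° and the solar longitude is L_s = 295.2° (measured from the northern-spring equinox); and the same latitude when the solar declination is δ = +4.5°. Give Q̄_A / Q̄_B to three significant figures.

— Configuration A (ϕ=+26.0°):
Solar declination: sin δ = sin ε · sin L_s = sin 23.44° × sin 295.2° = -0.35993, so δ = -21.096°.
cos h₀ = −tan(+26.0°) tan(-21.096°) = 0.1882, h₀ = 1.3815 rad.
Bracket: h₀ sin ϕ sin δ + cos ϕ cos δ sin h₀ = 1.3815×0.43837×-0.35993 + 0.89879×0.93298×0.98214 = -0.217977 + 0.823577 = 0.605600.
Q̄ = (S_0/π) × [bracket] = (1361/π) × 0.605600 = 262.36 W/m².
— Configuration B (ϕ=+26.0°):
cos h₀ = −tan(+26.0°) tan(+4.500°) = -0.0384, h₀ = 1.6092 rad.
Bracket: h₀ sin ϕ sin δ + cos ϕ cos δ sin h₀ = 1.6092×0.43837×0.07846 + 0.89879×0.99692×0.99926 = 0.055348 + 0.895359 = 0.950707.
Q̄ = (S_0/π) × [bracket] = (1361/π) × 0.950707 = 411.87 W/m².
Ratio Q̄_A / Q̄_B = 262.36 / 411.87 = 0.6370.

Q̄_A / Q̄_B ≈ 0.637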